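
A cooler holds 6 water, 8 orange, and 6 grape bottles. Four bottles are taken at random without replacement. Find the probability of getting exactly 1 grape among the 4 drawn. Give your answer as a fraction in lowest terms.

One ordering (grape drawn first) has probability 6/20 × 14/19 × 13/18 × 12/17 = 13104/116280 = 182/1615.
There are C(4,1) = 4 such orderings, each equally likely, so P = 4 × 182/1615 = 728/1615.

728/1615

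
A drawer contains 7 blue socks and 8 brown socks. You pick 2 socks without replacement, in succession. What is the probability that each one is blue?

P(every draw is blue) = 7/15 × 6/14 = 42/210 = 1/5.

1/5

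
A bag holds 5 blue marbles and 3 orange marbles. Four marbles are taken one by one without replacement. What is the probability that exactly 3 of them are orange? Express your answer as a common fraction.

One ordering (orange drawn first) has probability 3/8 × 2/7 × 1/6 × 5/5 = 30/1680 = 1/56.
There are C(4,3) = 4 such orderings, each equally likely, so P = 4 × 1/56 = 1/14.

1/14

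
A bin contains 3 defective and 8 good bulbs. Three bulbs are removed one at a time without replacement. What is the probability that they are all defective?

1/165

P(every draw is defective) = 3/11 × 2/10 × 1/9 = 6/990 = 1/165.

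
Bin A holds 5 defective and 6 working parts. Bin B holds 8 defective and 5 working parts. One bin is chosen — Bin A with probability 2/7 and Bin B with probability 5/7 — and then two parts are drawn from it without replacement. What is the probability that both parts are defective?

926/3003

From Bin A: P(both defective) = (5/11)(4/10) = 2/11.
From Bin B: P(both defective) = (8/13)(7/12) = 14/39.
Total probability = (2/7)(2/11) + (5/7)(14/39) = 926/3003.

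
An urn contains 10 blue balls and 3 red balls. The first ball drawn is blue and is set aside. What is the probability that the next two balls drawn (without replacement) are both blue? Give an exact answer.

6/11

With the first ball removed, 9 blue remain out of 12.
P = 9/12 × 8/11 = 72/132 = 6/11.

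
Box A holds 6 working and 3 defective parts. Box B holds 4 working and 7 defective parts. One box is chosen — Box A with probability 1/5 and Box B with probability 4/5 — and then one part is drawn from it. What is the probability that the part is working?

14/33

From Box A: P(working) = 6/9.
From Box B: P(working) = 4/11.
Total probability = (1/5)(6/9) + (4/5)(4/11) = 14/33.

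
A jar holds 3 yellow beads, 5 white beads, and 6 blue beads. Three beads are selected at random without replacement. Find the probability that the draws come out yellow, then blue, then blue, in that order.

15/364

Each draw changes the counts, so multiply the conditional probabilities along the sequence:
P = 3/14 × 6/13 × 5/12 = 90/2184 = 15/364.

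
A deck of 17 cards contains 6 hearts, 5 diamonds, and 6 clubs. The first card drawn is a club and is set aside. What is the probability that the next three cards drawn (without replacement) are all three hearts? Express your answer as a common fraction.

1/28

After the first draw, 6 of the remaining 16 cards are hearts.
P = 6/16 × 5/15 × 4/14 = 120/3360 = 1/28.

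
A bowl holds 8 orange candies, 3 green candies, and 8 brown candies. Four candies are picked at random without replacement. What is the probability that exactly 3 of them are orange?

One ordering (orange drawn first) has probability 8/19 × 7/18 × 6/17 × 11/16 = 3696/93024 = 77/1938.
There are C(4,3) = 4 such orderings, each equally likely, so P = 4 × 77/1938 = 154/969.

154/969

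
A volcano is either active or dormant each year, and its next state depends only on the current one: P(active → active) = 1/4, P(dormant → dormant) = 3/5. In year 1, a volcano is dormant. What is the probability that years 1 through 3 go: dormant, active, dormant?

Year 1 is given. For each transition, use the conditional probability from the current state:
P(active | dormant) = 2/5; P(dormant | active) = 3/4.
P = 2/5 × 3/4 = 6/20 = 3/10.

3/10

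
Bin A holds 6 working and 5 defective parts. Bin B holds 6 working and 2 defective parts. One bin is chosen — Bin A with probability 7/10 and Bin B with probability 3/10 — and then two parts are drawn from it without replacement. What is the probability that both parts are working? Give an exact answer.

From Bin A: P(both working) = (6/11)(5/10) = 3/11.
From Bin B: P(both working) = (6/8)(5/7) = 15/28.
Total probability = (7/10)(3/11) + (3/10)(15/28) = 1083/3080.

1083/3080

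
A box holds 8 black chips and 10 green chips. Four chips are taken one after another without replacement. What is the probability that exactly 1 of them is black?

One ordering (black drawn first) has probability 8/18 × 10/17 × 9/16 × 8/15 = 5760/73440 = 4/51.
There are C(4,1) = 4 such orderings, each equally likely, so P = 4 × 4/51 = 16/51.

16/51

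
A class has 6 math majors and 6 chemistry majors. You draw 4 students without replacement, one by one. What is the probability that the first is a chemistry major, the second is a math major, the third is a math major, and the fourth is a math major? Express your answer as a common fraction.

Chain rule:
P = 6/12 × 6/11 × 5/10 × 4/9 = 720/11880 = 2/33.

2/33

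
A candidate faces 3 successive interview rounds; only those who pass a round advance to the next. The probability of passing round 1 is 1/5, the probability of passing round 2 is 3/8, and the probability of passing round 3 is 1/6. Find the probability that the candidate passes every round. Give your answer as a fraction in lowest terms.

1/80

The events are sequential, so multiply the conditional probabilities:
P = 1/5 × 3/8 × 1/6 = 3/240 = 1/80.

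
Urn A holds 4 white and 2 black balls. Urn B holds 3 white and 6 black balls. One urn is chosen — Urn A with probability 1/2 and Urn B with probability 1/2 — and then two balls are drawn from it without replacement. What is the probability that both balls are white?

29/120

From Urn A: P(both white) = (4/6)(3/5) = 2/5.
From Urn B: P(both white) = (3/9)(2/8) = 1/12.
Total probability = (1/2)(2/5) + (1/2)(1/12) = 29/120.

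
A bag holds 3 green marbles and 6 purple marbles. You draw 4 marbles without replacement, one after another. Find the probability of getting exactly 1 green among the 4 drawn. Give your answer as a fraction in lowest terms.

One ordering (green drawn first) has probability 3/9 × 6/8 × 5/7 × 4/6 = 360/3024 = 5/42.
There are C(4,1) = 4 such orderings, each equally likely, so P = 4 × 5/42 = 10/21.

10/21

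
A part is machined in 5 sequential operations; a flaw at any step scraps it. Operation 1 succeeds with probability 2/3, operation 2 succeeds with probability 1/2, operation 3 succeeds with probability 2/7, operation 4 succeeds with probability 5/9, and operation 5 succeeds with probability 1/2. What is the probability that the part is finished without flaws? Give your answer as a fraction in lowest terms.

5/189

Each stage is reached only if all earlier stages succeed, so
P = 2/3 × 1/2 × 2/7 × 5/9 × 1/2 = 20/756 = 5/189.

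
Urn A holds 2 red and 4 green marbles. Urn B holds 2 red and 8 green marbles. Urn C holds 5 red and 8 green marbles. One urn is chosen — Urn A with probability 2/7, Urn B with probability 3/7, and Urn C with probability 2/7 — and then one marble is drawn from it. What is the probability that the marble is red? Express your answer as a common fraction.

397/1365

From Urn A: P(red) = 2/6.
From Urn B: P(red) = 2/10.
From Urn C: P(red) = 5/13.
Total probability = (2/7)(2/6) + (3/7)(2/10) + (2/7)(5/13) = 397/1365.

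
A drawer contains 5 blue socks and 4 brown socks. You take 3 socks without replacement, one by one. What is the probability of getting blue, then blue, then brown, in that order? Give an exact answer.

10/63

Each draw changes the counts, so multiply the conditional probabilities along the sequence:
P = 5/9 × 4/8 × 4/7 = 80/504 = 10/63.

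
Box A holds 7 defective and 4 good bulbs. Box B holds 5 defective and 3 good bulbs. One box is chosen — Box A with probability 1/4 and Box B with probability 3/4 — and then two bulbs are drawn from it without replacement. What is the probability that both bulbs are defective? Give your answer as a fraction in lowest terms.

From Box A: P(both defective) = (7/11)(6/10) = 21/55.
From Box B: P(both defective) = (5/8)(4/7) = 5/14.
Total probability = (1/4)(21/55) + (3/4)(5/14) = 1119/3080.

1119/3080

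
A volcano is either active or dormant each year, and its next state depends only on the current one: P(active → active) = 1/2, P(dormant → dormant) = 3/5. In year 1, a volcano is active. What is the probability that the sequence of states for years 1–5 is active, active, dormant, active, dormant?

Year 1 is given. For each transition, use the conditional probability from the current state:
P(active | active) = 1/2; P(dormant | active) = 1/2; P(active | dormant) = 2/5; P(dormant | active) = 1/2.
P = 1/2 × 1/2 × 2/5 × 1/2 = 2/40 = 1/20.

1/20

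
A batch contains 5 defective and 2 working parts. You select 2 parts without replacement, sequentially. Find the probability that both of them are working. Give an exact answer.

P(all working) = 2/7 × 1/6 = 2/42 = 1/21.

1/21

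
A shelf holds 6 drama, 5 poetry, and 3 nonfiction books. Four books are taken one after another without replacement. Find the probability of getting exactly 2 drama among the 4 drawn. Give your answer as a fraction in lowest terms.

60/143

One ordering (drama drawn first) has probability 6/14 × 5/13 × 8/12 × 7/11 = 1680/24024 = 10/143.
There are C(4,2) = 6 such orderings, each equally likely, so P = 6 × 10/143 = 60/143.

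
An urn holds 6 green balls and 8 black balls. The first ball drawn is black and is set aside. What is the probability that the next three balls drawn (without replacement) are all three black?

35/286

With the first ball removed, 7 black remain out of 13.
P = 7/13 × 6/12 × 5/11 = 210/1716 = 35/286.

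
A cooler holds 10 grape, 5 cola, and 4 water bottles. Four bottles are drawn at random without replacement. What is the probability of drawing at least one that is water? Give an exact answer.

P(no water) = 15/19 × 14/18 × 13/17 × 12/16 = 32760/93024 = 455/1292.
P(at least one) = 1 − 455/1292 = 837/1292.

837/1292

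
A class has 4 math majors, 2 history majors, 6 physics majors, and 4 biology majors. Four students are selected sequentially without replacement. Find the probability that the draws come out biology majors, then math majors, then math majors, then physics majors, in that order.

Multiply the probability of each draw given the previous ones:
P = 4/16 × 4/15 × 3/14 × 6/13 = 288/43680 = 3/455.

3/455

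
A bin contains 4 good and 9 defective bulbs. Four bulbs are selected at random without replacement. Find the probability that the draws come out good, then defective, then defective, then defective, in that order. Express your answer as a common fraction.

Multiply the probability of each draw given the previous ones:
P = 4/13 × 9/12 × 8/11 × 7/10 = 2016/17160 = 84/715.

84/715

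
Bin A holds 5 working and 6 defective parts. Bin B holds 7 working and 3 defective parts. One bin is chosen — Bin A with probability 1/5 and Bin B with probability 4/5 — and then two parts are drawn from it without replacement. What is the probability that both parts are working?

From Bin A: P(both working) = (5/11)(4/10) = 2/11.
From Bin B: P(both working) = (7/10)(6/9) = 7/15.
Total probability = (1/5)(2/11) + (4/5)(7/15) = 338/825.

338/825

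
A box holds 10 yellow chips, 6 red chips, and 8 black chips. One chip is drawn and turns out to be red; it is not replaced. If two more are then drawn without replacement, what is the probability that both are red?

With the first chip removed, 5 red remain out of 23.
P = 5/23 × 4/22 = 20/506 = 10/253.

10/253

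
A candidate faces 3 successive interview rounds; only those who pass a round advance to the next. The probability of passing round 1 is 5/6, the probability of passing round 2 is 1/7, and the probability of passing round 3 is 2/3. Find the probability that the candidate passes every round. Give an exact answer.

Multiplying along the chain,
P = 5/6 × 1/7 × 2/3 = 10/126 = 5/63.

5/63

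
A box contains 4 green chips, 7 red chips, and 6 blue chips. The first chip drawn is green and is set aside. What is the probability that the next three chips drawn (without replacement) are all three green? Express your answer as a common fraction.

With the first chip removed, 3 green remain out of 16.
P = 3/16 × 2/15 × 1/14 = 6/3360 = 1/560.

1/560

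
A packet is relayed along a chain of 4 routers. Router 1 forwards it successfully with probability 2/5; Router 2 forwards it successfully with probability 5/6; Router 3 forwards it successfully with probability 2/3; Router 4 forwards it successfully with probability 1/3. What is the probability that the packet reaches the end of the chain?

2/27

Multiplying along the chain,
P = 2/5 × 5/6 × 2/3 × 1/3 = 20/270 = 2/27.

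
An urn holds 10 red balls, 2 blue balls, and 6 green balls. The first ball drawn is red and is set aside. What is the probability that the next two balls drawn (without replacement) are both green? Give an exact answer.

15/136

After the first draw, 6 of the remaining 17 balls are green.
P = 6/17 × 5/16 = 30/272 = 15/136.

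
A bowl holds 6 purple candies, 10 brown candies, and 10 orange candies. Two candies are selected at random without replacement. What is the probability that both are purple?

3/65

P(every draw is purple) = 6/26 × 5/25 = 30/650 = 3/65.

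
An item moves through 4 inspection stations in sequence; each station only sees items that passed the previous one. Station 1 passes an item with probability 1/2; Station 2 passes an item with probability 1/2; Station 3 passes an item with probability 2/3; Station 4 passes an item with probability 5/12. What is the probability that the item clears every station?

5/72

The events are sequential, so multiply the conditional probabilities:
P = 1/2 × 1/2 × 2/3 × 5/12 = 10/144 = 5/72.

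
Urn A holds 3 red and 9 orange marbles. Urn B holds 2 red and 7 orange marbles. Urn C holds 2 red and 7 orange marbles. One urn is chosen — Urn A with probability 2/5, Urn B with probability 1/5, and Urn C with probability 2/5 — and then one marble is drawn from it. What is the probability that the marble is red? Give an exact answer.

From Urn A: P(red) = 3/12.
From Urn B: P(red) = 2/9.
From Urn C: P(red) = 2/9.
Total probability = (2/5)(3/12) + (1/5)(2/9) + (2/5)(2/9) = 7/30.

7/30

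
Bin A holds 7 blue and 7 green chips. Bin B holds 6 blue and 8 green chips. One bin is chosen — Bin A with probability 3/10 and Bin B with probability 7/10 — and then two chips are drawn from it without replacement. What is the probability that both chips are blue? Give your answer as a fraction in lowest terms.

12/65

From Bin A: P(both blue) = (7/14)(6/13) = 3/13.
From Bin B: P(both blue) = (6/14)(5/13) = 15/91.
Total probability = (3/10)(3/13) + (7/10)(15/91) = 12/65.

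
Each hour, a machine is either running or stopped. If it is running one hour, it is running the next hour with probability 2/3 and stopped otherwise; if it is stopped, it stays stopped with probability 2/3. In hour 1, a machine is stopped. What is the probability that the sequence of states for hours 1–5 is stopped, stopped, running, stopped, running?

2/81

Hour 1 is given. For each transition, use the conditional probability from the current state:
P(stopped | stopped) = 2/3; P(running | stopped) = 1/3; P(stopped | running) = 1/3; P(running | stopped) = 1/3.
P = 2/3 × 1/3 × 1/3 × 1/3 = 2/81.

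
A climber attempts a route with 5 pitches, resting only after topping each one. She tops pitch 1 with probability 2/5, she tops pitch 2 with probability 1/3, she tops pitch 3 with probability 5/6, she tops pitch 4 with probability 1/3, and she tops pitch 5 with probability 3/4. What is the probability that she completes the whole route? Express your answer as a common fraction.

Multiplying along the chain,
P = 2/5 × 1/3 × 5/6 × 1/3 × 3/4 = 30/1080 = 1/36.

1/36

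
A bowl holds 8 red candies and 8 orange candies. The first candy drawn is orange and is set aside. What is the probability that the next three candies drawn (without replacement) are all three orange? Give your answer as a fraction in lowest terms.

With the first candy removed, 7 orange remain out of 15.
P = 7/15 × 6/14 × 5/13 = 210/2730 = 1/13.

1/13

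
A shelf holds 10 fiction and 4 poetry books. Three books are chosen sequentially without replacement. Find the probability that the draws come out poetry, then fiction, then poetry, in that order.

Chain rule:
P = 4/14 × 10/13 × 3/12 = 120/2184 = 5/91.

5/91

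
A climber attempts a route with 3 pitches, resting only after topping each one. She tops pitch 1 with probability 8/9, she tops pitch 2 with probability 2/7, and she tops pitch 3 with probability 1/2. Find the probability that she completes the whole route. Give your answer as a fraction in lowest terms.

Multiplying along the chain,
P = 8/9 × 2/7 × 1/2 = 16/126 = 8/63.

8/63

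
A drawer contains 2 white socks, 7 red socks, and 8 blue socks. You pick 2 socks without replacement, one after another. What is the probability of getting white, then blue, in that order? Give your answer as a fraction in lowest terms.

Multiply the probability of each draw given the previous ones:
P = 2/17 × 8/16 = 16/272 = 1/17.

1/17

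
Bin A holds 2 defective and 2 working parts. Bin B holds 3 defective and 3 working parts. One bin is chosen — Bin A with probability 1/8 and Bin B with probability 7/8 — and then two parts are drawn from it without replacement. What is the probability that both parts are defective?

From Bin A: P(both defective) = (2/4)(1/3) = 1/6.
From Bin B: P(both defective) = (3/6)(2/5) = 1/5.
Total probability = (1/8)(1/6) + (7/8)(1/5) = 47/240.

47/240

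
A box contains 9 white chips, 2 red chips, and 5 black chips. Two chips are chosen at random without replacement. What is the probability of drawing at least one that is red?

29/120

P(no red) = 14/16 × 13/15 = 182/240 = 91/120.
P(at least one) = 1 − 91/120 = 29/120.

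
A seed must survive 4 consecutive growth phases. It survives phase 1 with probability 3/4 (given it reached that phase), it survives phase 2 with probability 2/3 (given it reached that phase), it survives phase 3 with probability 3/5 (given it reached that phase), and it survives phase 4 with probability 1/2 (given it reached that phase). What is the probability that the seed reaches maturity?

3/20

Each stage is reached only if all earlier stages succeed, so
P = 3/4 × 2/3 × 3/5 × 1/2 = 18/120 = 3/20.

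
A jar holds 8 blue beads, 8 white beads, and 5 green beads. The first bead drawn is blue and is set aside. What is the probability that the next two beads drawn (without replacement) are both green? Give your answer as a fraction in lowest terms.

With the first bead removed, 5 green remain out of 20.
P = 5/20 × 4/19 = 20/380 = 1/19.

1/19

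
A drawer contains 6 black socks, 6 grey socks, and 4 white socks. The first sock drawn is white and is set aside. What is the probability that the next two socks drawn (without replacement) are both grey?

1/7

With the first sock removed, 6 grey remain out of 15.
P = 6/15 × 5/14 = 30/210 = 1/7.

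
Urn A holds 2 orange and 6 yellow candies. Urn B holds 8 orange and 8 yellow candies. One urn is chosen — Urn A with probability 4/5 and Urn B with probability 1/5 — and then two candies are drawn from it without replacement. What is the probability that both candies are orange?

79/1050

From Urn A: P(both orange) = (2/8)(1/7) = 1/28.
From Urn B: P(both orange) = (8/16)(7/15) = 7/30.
Total probability = (4/5)(1/28) + (1/5)(7/30) = 79/1050.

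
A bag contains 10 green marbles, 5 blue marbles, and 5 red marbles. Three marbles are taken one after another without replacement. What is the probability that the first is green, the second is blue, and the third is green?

Multiply the probability of each draw given the previous ones:
P = 10/20 × 5/19 × 9/18 = 450/6840 = 5/76.

5/76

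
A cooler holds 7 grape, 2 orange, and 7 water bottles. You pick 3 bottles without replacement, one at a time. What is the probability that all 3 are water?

P = 7/16 × 6/15 × 5/14 = 210/3360 = 1/16.

1/16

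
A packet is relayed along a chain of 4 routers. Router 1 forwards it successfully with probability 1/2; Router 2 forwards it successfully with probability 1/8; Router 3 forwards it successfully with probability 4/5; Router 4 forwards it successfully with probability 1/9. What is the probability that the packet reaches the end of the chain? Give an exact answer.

The events are sequential, so multiply the conditional probabilities:
P = 1/2 × 1/8 × 4/5 × 1/9 = 4/720 = 1/180.

1/180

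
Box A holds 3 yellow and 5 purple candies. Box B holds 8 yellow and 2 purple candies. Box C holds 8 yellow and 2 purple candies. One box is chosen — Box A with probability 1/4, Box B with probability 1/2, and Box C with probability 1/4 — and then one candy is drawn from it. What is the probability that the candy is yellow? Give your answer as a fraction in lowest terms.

111/160

From Box A: P(yellow) = 3/8.
From Box B: P(yellow) = 8/10.
From Box C: P(yellow) = 8/10.
Total probability = (1/4)(3/8) + (1/2)(8/10) + (1/4)(8/10) = 111/160.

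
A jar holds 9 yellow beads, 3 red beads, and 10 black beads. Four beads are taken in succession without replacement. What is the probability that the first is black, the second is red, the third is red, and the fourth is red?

Chain rule:
P = 10/22 × 3/21 × 2/20 × 1/19 = 60/175560 = 1/2926.

1/2926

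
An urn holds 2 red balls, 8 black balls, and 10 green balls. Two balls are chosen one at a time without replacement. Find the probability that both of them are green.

9/38

P(every draw is green) = 10/20 × 9/19 = 90/380 = 9/38.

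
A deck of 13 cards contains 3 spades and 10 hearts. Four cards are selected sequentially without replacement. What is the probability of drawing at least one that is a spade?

101/143

P(no spades) = 10/13 × 9/12 × 8/11 × 7/10 = 5040/17160 = 42/143.
P(at least one) = 1 − 42/143 = 101/143.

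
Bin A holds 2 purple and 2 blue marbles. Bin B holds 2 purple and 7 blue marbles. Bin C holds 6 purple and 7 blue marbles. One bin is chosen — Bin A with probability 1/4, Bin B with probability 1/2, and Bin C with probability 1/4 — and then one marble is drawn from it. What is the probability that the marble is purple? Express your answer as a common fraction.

From Bin A: P(purple) = 2/4.
From Bin B: P(purple) = 2/9.
From Bin C: P(purple) = 6/13.
Total probability = (1/4)(2/4) + (1/2)(2/9) + (1/4)(6/13) = 329/936.

329/936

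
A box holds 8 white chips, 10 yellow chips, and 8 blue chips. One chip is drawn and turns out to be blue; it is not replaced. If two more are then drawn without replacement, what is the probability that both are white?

7/75

With the first chip removed, 8 white remain out of 25.
P = 8/25 × 7/24 = 56/600 = 7/75.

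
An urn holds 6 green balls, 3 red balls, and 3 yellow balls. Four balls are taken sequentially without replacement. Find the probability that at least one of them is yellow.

41/55

P(no yellow) = 9/12 × 8/11 × 7/10 × 6/9 = 3024/11880 = 14/55.
P(at least one) = 1 − 14/55 = 41/55.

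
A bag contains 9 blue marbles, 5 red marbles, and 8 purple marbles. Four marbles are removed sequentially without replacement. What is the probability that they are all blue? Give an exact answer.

P(every draw is blue) = 9/22 × 8/21 × 7/20 × 6/19 = 3024/175560 = 18/1045.

18/1045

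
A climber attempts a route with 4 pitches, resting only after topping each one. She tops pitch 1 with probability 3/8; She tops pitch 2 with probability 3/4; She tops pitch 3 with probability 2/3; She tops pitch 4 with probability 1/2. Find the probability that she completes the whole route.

3/32

The events are sequential, so multiply the conditional probabilities:
P = 3/8 × 3/4 × 2/3 × 1/2 = 18/192 = 3/32.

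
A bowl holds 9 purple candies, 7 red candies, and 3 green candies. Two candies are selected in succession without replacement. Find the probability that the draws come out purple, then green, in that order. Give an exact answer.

Multiply the probability of each draw given the previous ones:
P = 9/19 × 3/18 = 27/342 = 3/38.

3/38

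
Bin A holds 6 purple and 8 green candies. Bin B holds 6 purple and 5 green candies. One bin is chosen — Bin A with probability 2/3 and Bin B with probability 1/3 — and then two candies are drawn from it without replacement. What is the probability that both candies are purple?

From Bin A: P(both purple) = (6/14)(5/13) = 15/91.
From Bin B: P(both purple) = (6/11)(5/10) = 3/11.
Total probability = (2/3)(15/91) + (1/3)(3/11) = 201/1001.

201/1001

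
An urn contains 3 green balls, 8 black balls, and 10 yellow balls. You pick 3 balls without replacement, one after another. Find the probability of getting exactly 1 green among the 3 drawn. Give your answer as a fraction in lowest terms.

459/1330

One ordering (green drawn first) has probability 3/21 × 18/20 × 17/19 = 918/7980 = 153/1330.
There are C(3,1) = 3 such orderings, each equally likely, so P = 3 × 153/1330 = 459/1330.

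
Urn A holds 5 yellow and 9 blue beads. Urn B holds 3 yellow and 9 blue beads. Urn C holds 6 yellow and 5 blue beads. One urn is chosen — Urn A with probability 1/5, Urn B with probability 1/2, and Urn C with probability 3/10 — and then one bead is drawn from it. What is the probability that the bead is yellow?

1109/3080

From Urn A: P(yellow) = 5/14.
From Urn B: P(yellow) = 3/12.
From Urn C: P(yellow) = 6/11.
Total probability = (1/5)(5/14) + (1/2)(3/12) + (3/10)(6/11) = 1109/3080.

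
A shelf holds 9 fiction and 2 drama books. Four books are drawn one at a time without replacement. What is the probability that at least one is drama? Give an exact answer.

34/55

P(no drama) = 9/11 × 8/10 × 7/9 × 6/8 = 3024/7920 = 21/55.
P(at least one) = 1 − 21/55 = 34/55.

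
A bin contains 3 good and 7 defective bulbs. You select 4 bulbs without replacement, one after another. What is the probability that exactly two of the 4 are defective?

One ordering (defective drawn first) has probability 7/10 × 6/9 × 3/8 × 2/7 = 252/5040 = 1/20.
There are C(4,2) = 6 such orderings, each equally likely, so P = 6 × 1/20 = 3/10.

3/10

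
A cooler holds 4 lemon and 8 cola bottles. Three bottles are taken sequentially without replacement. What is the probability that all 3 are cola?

14/55

P = 8/12 × 7/11 × 6/10 = 336/1320 = 14/55.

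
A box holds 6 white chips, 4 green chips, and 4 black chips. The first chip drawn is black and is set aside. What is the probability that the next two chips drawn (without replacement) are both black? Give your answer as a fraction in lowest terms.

With the first chip removed, 3 black remain out of 13.
P = 3/13 × 2/12 = 6/156 = 1/26.

1/26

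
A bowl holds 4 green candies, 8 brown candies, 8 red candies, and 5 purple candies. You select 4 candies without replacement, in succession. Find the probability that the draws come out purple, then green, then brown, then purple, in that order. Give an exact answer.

Chain rule:
P = 5/25 × 4/24 × 8/23 × 4/22 = 640/303600 = 8/3795.

8/3795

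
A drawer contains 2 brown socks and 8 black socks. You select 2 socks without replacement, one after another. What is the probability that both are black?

28/45

P = 8/10 × 7/9 = 56/90 = 28/45.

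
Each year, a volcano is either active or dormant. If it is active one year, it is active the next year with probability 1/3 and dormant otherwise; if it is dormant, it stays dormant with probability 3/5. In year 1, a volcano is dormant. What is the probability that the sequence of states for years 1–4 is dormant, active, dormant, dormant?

Year 1 is given. For each transition, use the conditional probability from the current state:
P(active | dormant) = 2/5; P(dormant | active) = 2/3; P(dormant | dormant) = 3/5.
P = 2/5 × 2/3 × 3/5 = 12/75 = 4/25.

4/25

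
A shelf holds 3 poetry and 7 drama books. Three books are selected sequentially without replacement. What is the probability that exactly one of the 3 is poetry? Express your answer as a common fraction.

One ordering (poetry drawn first) has probability 3/10 × 7/9 × 6/8 = 126/720 = 7/40.
There are C(3,1) = 3 such orderings, each equally likely, so P = 3 × 7/40 = 21/40.

21/40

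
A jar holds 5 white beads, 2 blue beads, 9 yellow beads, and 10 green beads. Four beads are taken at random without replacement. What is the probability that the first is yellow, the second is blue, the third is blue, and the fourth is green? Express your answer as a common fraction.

3/5980

Chain rule:
P = 9/26 × 2/25 × 1/24 × 10/23 = 180/358800 = 3/5980.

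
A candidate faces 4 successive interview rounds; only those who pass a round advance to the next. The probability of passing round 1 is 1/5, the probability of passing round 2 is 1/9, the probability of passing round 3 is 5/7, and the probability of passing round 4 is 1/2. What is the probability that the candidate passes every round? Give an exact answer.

Each stage is reached only if all earlier stages succeed, so
P = 1/5 × 1/9 × 5/7 × 1/2 = 5/630 = 1/126.

1/126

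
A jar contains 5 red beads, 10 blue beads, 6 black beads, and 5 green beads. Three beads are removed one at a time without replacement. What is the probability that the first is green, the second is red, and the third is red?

Multiply the probability of each draw given the previous ones:
P = 5/26 × 5/25 × 4/24 = 100/15600 = 1/156.

1/156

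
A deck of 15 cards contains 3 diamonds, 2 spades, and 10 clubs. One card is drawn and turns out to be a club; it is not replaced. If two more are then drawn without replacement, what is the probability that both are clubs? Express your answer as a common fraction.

36/91

After the first draw, 9 of the remaining 14 cards are clubs.
P = 9/14 × 8/13 = 72/182 = 36/91.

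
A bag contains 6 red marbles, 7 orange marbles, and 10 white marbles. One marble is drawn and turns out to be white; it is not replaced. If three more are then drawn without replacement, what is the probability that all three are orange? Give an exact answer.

With the first marble removed, 7 orange remain out of 22.
P = 7/22 × 6/21 × 5/20 = 210/9240 = 1/44.

1/44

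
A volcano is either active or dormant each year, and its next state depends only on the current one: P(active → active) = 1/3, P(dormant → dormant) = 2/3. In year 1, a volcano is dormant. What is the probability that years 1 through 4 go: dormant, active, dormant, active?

Year 1 is given. For each transition, use the conditional probability from the current state:
P(active | dormant) = 1/3; P(dormant | active) = 2/3; P(active | dormant) = 1/3.
P = 1/3 × 2/3 × 1/3 = 2/27.

2/27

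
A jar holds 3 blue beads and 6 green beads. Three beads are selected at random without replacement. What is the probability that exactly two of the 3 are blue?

One ordering (blue drawn first) has probability 3/9 × 2/8 × 6/7 = 36/504 = 1/14.
There are C(3,2) = 3 such orderings, each equally likely, so P = 3 × 1/14 = 3/14.

3/14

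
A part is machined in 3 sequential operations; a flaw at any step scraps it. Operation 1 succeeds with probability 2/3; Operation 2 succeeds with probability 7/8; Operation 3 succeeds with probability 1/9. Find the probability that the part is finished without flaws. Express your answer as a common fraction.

Each stage is reached only if all earlier stages succeed, so
P = 2/3 × 7/8 × 1/9 = 14/216 = 7/108.

7/108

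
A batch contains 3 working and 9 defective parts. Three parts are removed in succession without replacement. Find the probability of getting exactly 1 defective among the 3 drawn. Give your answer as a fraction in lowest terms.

One ordering (defective drawn first) has probability 9/12 × 3/11 × 2/10 = 54/1320 = 9/220.
There are C(3,1) = 3 such orderings, each equally likely, so P = 3 × 9/220 = 27/220.

27/220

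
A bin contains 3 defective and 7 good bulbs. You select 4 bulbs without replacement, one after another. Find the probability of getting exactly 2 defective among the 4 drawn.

One ordering (defective drawn first) has probability 3/10 × 2/9 × 7/8 × 6/7 = 252/5040 = 1/20.
There are C(4,2) = 6 such orderings, each equally likely, so P = 6 × 1/20 = 3/10.

3/10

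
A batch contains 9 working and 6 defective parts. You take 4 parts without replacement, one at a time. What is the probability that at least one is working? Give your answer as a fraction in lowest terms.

P(no working) = 6/15 × 5/14 × 4/13 × 3/12 = 360/32760 = 1/91.
P(at least one) = 1 − 1/91 = 90/91.

90/91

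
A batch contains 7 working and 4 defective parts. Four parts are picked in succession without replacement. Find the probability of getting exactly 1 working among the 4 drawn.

14/165

One ordering (working drawn first) has probability 7/11 × 4/10 × 3/9 × 2/8 = 168/7920 = 7/330.
There are C(4,1) = 4 such orderings, each equally likely, so P = 4 × 7/330 = 14/165.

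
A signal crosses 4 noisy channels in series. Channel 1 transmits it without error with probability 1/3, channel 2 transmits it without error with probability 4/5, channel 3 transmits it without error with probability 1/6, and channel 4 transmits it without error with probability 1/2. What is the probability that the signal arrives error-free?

1/45

The events are sequential, so multiply the conditional probabilities:
P = 1/3 × 4/5 × 1/6 × 1/2 = 4/180 = 1/45.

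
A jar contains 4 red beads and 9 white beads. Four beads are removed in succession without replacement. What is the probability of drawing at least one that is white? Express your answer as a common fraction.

P(no white) = 4/13 × 3/12 × 2/11 × 1/10 = 24/17160 = 1/715.
P(at least one) = 1 − 1/715 = 714/715.

714/715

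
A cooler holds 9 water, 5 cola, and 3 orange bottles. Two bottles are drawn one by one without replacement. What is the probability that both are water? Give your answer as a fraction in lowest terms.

9/34

P(every draw is water) = 9/17 × 8/16 = 72/272 = 9/34.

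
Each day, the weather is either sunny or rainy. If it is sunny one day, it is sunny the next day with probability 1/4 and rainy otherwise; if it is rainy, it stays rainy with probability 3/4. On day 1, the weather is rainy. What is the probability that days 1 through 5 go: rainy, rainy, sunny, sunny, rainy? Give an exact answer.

Day 1 is given. For each transition, use the conditional probability from the current state:
P(rainy | rainy) = 3/4; P(sunny | rainy) = 1/4; P(sunny | sunny) = 1/4; P(rainy | sunny) = 3/4.
P = 3/4 × 1/4 × 1/4 × 3/4 = 9/256.

9/256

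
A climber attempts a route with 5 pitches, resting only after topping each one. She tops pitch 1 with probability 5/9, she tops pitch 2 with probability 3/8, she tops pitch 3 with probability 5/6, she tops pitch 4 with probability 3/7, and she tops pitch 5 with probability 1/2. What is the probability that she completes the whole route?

Multiplying along the chain,
P = 5/9 × 3/8 × 5/6 × 3/7 × 1/2 = 225/6048 = 25/672.

25/672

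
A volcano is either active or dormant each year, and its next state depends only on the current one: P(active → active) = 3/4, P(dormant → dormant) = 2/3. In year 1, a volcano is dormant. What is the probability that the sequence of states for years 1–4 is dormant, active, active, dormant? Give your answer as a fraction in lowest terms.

Year 1 is given. For each transition, use the conditional probability from the current state:
P(active | dormant) = 1/3; P(active | active) = 3/4; P(dormant | active) = 1/4.
P = 1/3 × 3/4 × 1/4 = 3/48 = 1/16.

1/16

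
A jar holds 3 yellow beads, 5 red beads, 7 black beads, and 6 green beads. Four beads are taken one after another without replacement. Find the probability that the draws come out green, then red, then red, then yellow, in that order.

1/399

Multiply the probability of each draw given the previous ones:
P = 6/21 × 5/20 × 4/19 × 3/18 = 360/143640 = 1/399.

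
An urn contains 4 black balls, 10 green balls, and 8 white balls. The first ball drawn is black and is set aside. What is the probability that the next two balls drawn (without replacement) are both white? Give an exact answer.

After the first draw, 8 of the remaining 21 balls are white.
P = 8/21 × 7/20 = 56/420 = 2/15.

2/15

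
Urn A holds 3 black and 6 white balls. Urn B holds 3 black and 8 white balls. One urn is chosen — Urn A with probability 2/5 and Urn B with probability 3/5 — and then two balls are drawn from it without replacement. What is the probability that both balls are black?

From Urn A: P(both black) = (3/9)(2/8) = 1/12.
From Urn B: P(both black) = (3/11)(2/10) = 3/55.
Total probability = (2/5)(1/12) + (3/5)(3/55) = 109/1650.

109/1650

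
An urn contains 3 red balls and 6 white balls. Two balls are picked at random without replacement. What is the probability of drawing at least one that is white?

11/12

P(no white) = 3/9 × 2/8 = 6/72 = 1/12.
P(at least one) = 1 − 1/12 = 11/12.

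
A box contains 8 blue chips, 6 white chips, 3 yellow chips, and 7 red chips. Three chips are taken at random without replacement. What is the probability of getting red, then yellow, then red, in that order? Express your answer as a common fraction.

Multiply the probability of each draw given the previous ones:
P = 7/24 × 3/23 × 6/22 = 126/12144 = 21/2024.

21/2024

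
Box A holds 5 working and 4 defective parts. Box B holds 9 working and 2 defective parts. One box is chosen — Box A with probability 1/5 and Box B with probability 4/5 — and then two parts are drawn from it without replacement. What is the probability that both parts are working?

2867/4950

From Box A: P(both working) = (5/9)(4/8) = 5/18.
From Box B: P(both working) = (9/11)(8/10) = 36/55.
Total probability = (1/5)(5/18) + (4/5)(36/55) = 2867/4950.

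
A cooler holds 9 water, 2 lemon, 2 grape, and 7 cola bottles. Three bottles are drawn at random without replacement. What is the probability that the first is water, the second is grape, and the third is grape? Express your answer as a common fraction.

Each draw changes the counts, so multiply the conditional probabilities along the sequence:
P = 9/20 × 2/19 × 1/18 = 18/6840 = 1/380.

1/380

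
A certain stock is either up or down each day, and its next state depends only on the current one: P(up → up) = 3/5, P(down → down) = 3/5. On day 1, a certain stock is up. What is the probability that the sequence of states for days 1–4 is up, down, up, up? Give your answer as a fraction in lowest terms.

12/125

Day 1 is given. For each transition, use the conditional probability from the current state:
P(down | up) = 2/5; P(up | down) = 2/5; P(up | up) = 3/5.
P = 2/5 × 2/5 × 3/5 = 12/125.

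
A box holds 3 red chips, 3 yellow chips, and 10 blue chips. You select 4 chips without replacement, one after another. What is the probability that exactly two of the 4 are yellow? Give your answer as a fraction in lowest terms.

One ordering (yellow drawn first) has probability 3/16 × 2/15 × 13/14 × 12/13 = 936/43680 = 3/140.
There are C(4,2) = 6 such orderings, each equally likely, so P = 6 × 3/140 = 9/70.

9/70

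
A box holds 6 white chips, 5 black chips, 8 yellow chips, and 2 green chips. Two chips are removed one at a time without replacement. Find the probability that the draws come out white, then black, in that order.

Multiply the probability of each draw given the previous ones:
P = 6/21 × 5/20 = 30/420 = 1/14.

1/14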